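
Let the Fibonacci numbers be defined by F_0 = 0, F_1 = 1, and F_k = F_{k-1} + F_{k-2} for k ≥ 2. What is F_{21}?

10946

Iterating the recurrence up to F_{16} = 987 and F_{15} = 610:
F_{17} = F_{16} + F_{15} = 987 + 610 = 1597
F_{18} = F_{17} + F_{16} = 1597 + 987 = 2584
F_{19} = F_{18} + F_{17} = 2584 + 1597 = 4181
F_{20} = F_{19} + F_{18} = 4181 + 2584 = 6765
F_{21} = F_{20} + F_{19} = 6765 + 4181 = 10946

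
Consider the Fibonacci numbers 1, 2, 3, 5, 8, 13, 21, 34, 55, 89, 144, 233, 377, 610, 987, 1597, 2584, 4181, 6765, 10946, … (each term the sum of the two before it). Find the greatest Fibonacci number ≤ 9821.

6765

6765 ≤ 9821 < 10946, so the largest Fibonacci number not exceeding 9821 is 6765.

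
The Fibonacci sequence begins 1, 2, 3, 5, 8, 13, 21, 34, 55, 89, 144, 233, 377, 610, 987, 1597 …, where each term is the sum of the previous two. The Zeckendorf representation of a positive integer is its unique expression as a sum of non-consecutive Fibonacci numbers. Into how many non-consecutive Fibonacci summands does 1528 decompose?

Greedily peel off the largest Fibonacci term at each step:
largest Fibonacci ≤ 1528 is 987; 1528 − 987 = 541
largest Fibonacci ≤ 541 is 377; 541 − 377 = 164
largest Fibonacci ≤ 164 is 144; 164 − 144 = 20
largest Fibonacci ≤ 20 is 13; 20 − 13 = 7
largest Fibonacci ≤ 7 is 5; 7 − 5 = 2
largest Fibonacci ≤ 2 is 2; 2 − 2 = 0
1528 = 987 + 377 + 144 + 13 + 5 + 2, which has 6 terms.

6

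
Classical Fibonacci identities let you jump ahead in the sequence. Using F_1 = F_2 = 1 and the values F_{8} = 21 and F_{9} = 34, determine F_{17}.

1597

By F_{2k+1} = F_k² + F_{k+1}²: F_{17} = 21² + 34² = 441 + 1156 = 1597.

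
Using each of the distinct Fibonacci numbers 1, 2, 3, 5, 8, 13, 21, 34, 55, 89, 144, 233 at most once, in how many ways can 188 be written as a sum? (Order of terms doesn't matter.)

8

Starting from the Zeckendorf form and repeatedly splitting a term F_k into F_{k−1} + F_{k−2} (when neither is already used) reaches every representation.
188 = 144+34+8+2 = 144+34+5+3+2 = 144+21+13+8+2 = 89+55+34+8+2 = … (4 more), for 8 in all.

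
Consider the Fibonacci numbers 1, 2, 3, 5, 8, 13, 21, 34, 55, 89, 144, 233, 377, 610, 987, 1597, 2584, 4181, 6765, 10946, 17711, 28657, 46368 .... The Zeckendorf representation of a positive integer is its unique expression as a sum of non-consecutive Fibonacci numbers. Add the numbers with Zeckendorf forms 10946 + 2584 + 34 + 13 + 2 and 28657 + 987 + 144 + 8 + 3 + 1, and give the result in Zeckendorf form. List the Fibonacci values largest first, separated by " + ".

28657 + 10946 + 2584 + 987 + 144 + 55 + 5 + 1

The two numbers are 13579 and 29800, so their sum is 43379.
43379 − 28657 = 14722
14722 − 10946 = 3776
3776 − 2584 = 1192
1192 − 987 = 205
205 − 144 = 61
61 − 55 = 6
6 − 5 = 1
1 − 1 = 0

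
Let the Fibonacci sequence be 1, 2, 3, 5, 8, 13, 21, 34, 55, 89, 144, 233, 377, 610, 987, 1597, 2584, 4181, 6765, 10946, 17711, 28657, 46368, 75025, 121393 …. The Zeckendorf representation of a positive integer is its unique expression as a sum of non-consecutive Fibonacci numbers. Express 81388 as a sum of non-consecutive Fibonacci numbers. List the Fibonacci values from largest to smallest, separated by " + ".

Greedily peel off the largest Fibonacci term at each step:
subtract 75025 from 81388: 6363 remains
subtract 4181 from 6363: 2182 remains
subtract 1597 from 2182: 585 remains
subtract 377 from 585: 208 remains
subtract 144 from 208: 64 remains
subtract 55 from 64: 9 remains
subtract 8 from 9: 1 remains
subtract 1 from 1: 0 remains
So 81388 = 75025 + 4181 + 1597 + 377 + 144 + 55 + 8 + 1, with no two terms consecutive in the sequence.

75025 + 4181 + 1597 + 377 + 144 + 55 + 8 + 1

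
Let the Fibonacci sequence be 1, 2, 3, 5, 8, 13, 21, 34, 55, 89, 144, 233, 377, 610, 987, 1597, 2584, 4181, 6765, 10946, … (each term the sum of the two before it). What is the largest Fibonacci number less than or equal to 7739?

6765

6765 ≤ 7739 < 10946, so the largest Fibonacci number not exceeding 7739 is 6765.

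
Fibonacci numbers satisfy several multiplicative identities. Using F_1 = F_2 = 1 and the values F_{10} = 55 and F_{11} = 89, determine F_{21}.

By F_{2k+1} = F_k² + F_{k+1}²: F_{21} = 55² + 89² = 3025 + 7921 = 10946.

10946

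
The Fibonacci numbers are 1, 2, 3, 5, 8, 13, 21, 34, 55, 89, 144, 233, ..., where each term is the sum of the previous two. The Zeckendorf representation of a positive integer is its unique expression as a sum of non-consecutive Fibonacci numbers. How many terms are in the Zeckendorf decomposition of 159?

3

Repeatedly subtract the largest Fibonacci number that fits:
159: greatest Fibonacci not exceeding it is 144, leaving 15
15: greatest Fibonacci not exceeding it is 13, leaving 2
2: greatest Fibonacci not exceeding it is 2, leaving 0
159 = 144 + 13 + 2, which has 3 terms.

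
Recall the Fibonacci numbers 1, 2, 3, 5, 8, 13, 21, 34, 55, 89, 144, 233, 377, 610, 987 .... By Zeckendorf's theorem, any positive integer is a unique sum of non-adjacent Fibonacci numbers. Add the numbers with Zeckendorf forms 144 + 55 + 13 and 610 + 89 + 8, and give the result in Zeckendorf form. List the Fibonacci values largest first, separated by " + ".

610 + 233 + 55 + 21

The two numbers are 212 and 707, so their sum is 919.
Greedy algorithm:
610 ≤ 919 < 987, so take 610; remainder 309
233 ≤ 309 < 377, so take 233; remainder 76
55 ≤ 76 < 89, so take 55; remainder 21
21 ≤ 21 < 34, so take 21; remainder 0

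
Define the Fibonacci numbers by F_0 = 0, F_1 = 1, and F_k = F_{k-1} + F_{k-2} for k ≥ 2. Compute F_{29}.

514229

Iterating the recurrence up to F_{24} = 46368 and F_{23} = 28657:
F_{25} = F_{24} + F_{23} = 46368 + 28657 = 75025
F_{26} = F_{25} + F_{24} = 75025 + 46368 = 121393
F_{27} = F_{26} + F_{25} = 121393 + 75025 = 196418
F_{28} = F_{27} + F_{26} = 196418 + 121393 = 317811
F_{29} = F_{28} + F_{27} = 317811 + 196418 = 514229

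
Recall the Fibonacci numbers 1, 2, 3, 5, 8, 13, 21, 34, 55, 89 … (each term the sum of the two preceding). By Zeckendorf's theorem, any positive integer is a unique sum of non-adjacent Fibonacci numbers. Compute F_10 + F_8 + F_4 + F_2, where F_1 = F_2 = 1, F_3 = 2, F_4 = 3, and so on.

80

F_10 + F_8 + F_4 + F_2 = 55 + 21 + 3 + 1 = 80.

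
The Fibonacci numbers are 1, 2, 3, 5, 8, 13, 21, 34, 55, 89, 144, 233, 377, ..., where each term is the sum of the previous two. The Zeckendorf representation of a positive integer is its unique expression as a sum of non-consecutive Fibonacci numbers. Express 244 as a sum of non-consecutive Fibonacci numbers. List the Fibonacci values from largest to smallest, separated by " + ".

take 233 (≤ 244); 244 − 233 = 11
take 8 (≤ 11); 11 − 8 = 3
take 3 (≤ 3); 3 − 3 = 0
So 244 = 233 + 8 + 3, with no two terms consecutive in the sequence.

233 + 8 + 3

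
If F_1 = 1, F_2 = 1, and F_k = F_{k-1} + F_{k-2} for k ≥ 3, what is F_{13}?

Iterating the recurrence up to F_{9} = 34 and F_{8} = 21:
F_{10} = F_{9} + F_{8} = 34 + 21 = 55
F_{11} = F_{10} + F_{9} = 55 + 34 = 89
F_{12} = F_{11} + F_{10} = 89 + 55 = 144
F_{13} = F_{12} + F_{11} = 144 + 89 = 233

233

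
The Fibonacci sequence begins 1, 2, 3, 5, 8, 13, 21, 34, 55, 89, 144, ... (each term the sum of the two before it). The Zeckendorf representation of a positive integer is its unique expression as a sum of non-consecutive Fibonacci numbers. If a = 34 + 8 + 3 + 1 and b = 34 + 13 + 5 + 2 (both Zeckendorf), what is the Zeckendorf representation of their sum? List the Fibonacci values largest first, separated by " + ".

The two numbers are 46 and 54, so their sum is 100.
100 − 89 = 11
11 − 8 = 3
3 − 3 = 0

89 + 8 + 3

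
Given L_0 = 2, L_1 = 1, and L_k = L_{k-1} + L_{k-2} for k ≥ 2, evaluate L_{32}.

Iterating the recurrence up to L_{27} = 439204 and L_{26} = 271443:
L_{28} = L_{27} + L_{26} = 439204 + 271443 = 710647
L_{29} = L_{28} + L_{27} = 710647 + 439204 = 1149851
L_{30} = L_{29} + L_{28} = 1149851 + 710647 = 1860498
L_{31} = L_{30} + L_{29} = 1860498 + 1149851 = 3010349
L_{32} = L_{31} + L_{30} = 3010349 + 1860498 = 4870847

4870847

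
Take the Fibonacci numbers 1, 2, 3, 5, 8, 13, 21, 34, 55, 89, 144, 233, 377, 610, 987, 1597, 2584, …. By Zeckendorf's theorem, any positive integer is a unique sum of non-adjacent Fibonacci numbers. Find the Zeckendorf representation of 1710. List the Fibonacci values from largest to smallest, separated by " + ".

1597 + 89 + 21 + 3

Greedy algorithm:
1597 ≤ 1710 < 2584, so take 1597; remainder 113
89 ≤ 113 < 144, so take 89; remainder 24
21 ≤ 24 < 34, so take 21; remainder 3
3 ≤ 3 < 5, so take 3; remainder 0
So 1710 = 1597 + 89 + 21 + 3, with no two terms consecutive in the sequence.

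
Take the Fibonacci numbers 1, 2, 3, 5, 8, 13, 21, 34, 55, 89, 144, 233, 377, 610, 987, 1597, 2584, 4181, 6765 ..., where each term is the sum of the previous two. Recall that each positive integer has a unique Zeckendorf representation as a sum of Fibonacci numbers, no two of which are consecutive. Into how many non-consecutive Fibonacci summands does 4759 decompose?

4181 ≤ 4759 < 6765, so take 4181; remainder 578
377 ≤ 578 < 610, so take 377; remainder 201
144 ≤ 201 < 233, so take 144; remainder 57
55 ≤ 57 < 89, so take 55; remainder 2
2 ≤ 2 < 3, so take 2; remainder 0
4759 = 4181 + 377 + 144 + 55 + 2, which has 5 terms.

5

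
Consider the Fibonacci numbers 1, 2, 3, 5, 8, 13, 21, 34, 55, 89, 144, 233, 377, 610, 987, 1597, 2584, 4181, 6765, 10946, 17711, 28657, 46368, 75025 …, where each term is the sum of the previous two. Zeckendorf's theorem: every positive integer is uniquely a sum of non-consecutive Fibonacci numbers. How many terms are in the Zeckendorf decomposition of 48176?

Repeatedly subtract the largest Fibonacci number that fits:
take 46368 (≤ 48176); 48176 − 46368 = 1808
take 1597 (≤ 1808); 1808 − 1597 = 211
take 144 (≤ 211); 211 − 144 = 67
take 55 (≤ 67); 67 − 55 = 12
take 8 (≤ 12); 12 − 8 = 4
take 3 (≤ 4); 4 − 3 = 1
take 1 (≤ 1); 1 − 1 = 0
48176 = 46368 + 1597 + 144 + 55 + 8 + 3 + 1, which has 7 terms.

7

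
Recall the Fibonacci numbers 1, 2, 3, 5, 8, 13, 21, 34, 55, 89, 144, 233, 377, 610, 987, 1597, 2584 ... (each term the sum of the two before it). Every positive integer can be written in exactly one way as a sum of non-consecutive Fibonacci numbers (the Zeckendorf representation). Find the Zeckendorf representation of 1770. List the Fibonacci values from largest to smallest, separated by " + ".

1770 − 1597 = 173
173 − 144 = 29
29 − 21 = 8
8 − 8 = 0
So 1770 = 1597 + 144 + 21 + 8, with no two terms consecutive in the sequence.

1597 + 144 + 21 + 8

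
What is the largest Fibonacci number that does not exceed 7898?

6765 ≤ 7898 < 10946, so the largest Fibonacci number not exceeding 7898 is 6765.

6765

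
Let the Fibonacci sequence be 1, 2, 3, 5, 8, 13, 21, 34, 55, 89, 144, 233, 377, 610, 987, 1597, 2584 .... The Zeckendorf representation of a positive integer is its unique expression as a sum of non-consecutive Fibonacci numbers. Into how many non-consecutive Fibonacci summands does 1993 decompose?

5

largest Fibonacci ≤ 1993 is 1597; 1993 − 1597 = 396
largest Fibonacci ≤ 396 is 377; 396 − 377 = 19
largest Fibonacci ≤ 19 is 13; 19 − 13 = 6
largest Fibonacci ≤ 6 is 5; 6 − 5 = 1
largest Fibonacci ≤ 1 is 1; 1 − 1 = 0
1993 = 1597 + 377 + 13 + 5 + 1, which has 5 terms.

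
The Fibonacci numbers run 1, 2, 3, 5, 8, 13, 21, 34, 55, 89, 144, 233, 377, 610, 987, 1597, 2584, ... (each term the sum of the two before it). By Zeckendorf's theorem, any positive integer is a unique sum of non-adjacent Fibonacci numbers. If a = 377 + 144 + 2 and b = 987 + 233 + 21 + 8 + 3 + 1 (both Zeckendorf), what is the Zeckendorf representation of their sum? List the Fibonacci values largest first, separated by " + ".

1597 + 144 + 34 + 1

The two numbers are 523 and 1253, so their sum is 1776.
1776: greatest Fibonacci not exceeding it is 1597, leaving 179
179: greatest Fibonacci not exceeding it is 144, leaving 35
35: greatest Fibonacci not exceeding it is 34, leaving 1
1: greatest Fibonacci not exceeding it is 1, leaving 0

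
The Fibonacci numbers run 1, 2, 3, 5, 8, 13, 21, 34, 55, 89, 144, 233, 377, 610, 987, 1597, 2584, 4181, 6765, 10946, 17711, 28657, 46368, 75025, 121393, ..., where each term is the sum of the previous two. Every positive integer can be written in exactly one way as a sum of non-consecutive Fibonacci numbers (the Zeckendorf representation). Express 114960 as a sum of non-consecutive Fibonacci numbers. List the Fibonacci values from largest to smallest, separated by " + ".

Greedy algorithm:
114960: greatest Fibonacci not exceeding it is 75025, leaving 39935
39935: greatest Fibonacci not exceeding it is 28657, leaving 11278
11278: greatest Fibonacci not exceeding it is 10946, leaving 332
332: greatest Fibonacci not exceeding it is 233, leaving 99
99: greatest Fibonacci not exceeding it is 89, leaving 10
10: greatest Fibonacci not exceeding it is 8, leaving 2
2: greatest Fibonacci not exceeding it is 2, leaving 0
So 114960 = 75025 + 28657 + 10946 + 233 + 89 + 8 + 2, with no two terms consecutive in the sequence.

75025 + 28657 + 10946 + 233 + 89 + 8 + 2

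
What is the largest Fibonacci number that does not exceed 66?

55 ≤ 66 < 89, so the largest Fibonacci number not exceeding 66 is 55.

55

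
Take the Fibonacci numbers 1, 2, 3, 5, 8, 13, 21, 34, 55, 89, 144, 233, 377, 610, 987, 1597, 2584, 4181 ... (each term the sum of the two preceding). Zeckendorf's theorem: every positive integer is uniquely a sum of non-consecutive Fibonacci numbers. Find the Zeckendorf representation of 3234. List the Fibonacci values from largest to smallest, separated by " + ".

largest Fibonacci ≤ 3234 is 2584; 3234 − 2584 = 650
largest Fibonacci ≤ 650 is 610; 650 − 610 = 40
largest Fibonacci ≤ 40 is 34; 40 − 34 = 6
largest Fibonacci ≤ 6 is 5; 6 − 5 = 1
largest Fibonacci ≤ 1 is 1; 1 − 1 = 0
So 3234 = 2584 + 610 + 34 + 5 + 1, with no two terms consecutive in the sequence.

2584 + 610 + 34 + 5 + 1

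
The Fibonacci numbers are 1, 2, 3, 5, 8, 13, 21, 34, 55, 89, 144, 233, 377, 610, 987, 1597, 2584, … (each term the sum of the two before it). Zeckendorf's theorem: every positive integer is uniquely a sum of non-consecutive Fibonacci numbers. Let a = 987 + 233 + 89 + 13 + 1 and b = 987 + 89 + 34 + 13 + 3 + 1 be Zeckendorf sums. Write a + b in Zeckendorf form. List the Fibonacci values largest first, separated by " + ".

The two numbers are 1323 and 1127, so their sum is 2450.
Repeatedly subtract the largest Fibonacci number that fits:
2450: greatest Fibonacci not exceeding it is 1597, leaving 853
853: greatest Fibonacci not exceeding it is 610, leaving 243
243: greatest Fibonacci not exceeding it is 233, leaving 10
10: greatest Fibonacci not exceeding it is 8, leaving 2
2: greatest Fibonacci not exceeding it is 2, leaving 0

1597 + 610 + 233 + 8 + 2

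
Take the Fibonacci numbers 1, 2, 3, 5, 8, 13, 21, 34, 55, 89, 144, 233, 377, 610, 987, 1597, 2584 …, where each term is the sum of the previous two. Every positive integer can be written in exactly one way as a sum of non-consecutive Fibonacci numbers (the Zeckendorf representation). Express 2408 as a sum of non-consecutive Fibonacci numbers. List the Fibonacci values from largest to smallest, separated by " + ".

1597 + 610 + 144 + 55 + 2

2408 − 1597 = 811
811 − 610 = 201
201 − 144 = 57
57 − 55 = 2
2 − 2 = 0
So 2408 = 1597 + 610 + 144 + 55 + 2, with no two terms consecutive in the sequence.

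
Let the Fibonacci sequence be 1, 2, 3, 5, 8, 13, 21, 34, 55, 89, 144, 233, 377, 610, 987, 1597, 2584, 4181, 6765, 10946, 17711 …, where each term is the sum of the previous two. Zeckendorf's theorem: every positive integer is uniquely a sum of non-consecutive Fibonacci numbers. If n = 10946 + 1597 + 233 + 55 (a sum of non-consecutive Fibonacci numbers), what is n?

10946 + 1597 + 233 + 55 = 12831.

12831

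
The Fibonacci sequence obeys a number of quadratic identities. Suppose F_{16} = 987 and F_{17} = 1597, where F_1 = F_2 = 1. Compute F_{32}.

By the doubling identity F_{2k} = F_k(2F_{k+1} − F_k): F_{32} = 987·(2·1597 − 987) = 987·2207 = 2178309.

2178309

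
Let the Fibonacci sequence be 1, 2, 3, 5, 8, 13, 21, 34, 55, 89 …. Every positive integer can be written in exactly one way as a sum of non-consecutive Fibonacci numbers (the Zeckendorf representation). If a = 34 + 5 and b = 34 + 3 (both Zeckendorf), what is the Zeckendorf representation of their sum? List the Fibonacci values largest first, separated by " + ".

The two numbers are 39 and 37, so their sum is 76.
76 − 55 = 21
21 − 21 = 0

55 + 21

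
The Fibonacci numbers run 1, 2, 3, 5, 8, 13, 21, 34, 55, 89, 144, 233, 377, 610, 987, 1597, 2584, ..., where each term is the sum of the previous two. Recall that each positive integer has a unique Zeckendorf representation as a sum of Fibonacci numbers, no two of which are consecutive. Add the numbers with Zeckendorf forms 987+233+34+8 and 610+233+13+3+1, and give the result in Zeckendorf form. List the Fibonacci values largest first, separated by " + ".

1597 + 377 + 144 + 3 + 1

The two numbers are 1262 and 860, so their sum is 2122.
1597 ≤ 2122 < 2584, so take 1597; remainder 525
377 ≤ 525 < 610, so take 377; remainder 148
144 ≤ 148 < 233, so take 144; remainder 4
3 ≤ 4 < 5, so take 3; remainder 1
1 ≤ 1 < 2, so take 1; remainder 0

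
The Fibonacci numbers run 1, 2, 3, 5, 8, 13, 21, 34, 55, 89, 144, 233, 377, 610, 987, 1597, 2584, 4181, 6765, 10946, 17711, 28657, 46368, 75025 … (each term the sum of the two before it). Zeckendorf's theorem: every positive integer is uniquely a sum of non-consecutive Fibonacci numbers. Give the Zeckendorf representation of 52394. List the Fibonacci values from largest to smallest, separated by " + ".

46368 + 4181 + 1597 + 233 + 13 + 2

subtract 46368 from 52394: 6026 remains
subtract 4181 from 6026: 1845 remains
subtract 1597 from 1845: 248 remains
subtract 233 from 248: 15 remains
subtract 13 from 15: 2 remains
subtract 2 from 2: 0 remains
So 52394 = 46368 + 4181 + 1597 + 233 + 13 + 2, with no two terms consecutive in the sequence.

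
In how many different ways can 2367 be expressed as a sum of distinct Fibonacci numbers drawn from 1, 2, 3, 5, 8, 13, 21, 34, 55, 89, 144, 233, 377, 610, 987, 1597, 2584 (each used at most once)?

36

Starting from the Zeckendorf form and repeatedly splitting a term F_k into F_{k−1} + F_{k−2} (when neither is already used) reaches every representation.
2367 = 1597+610+144+13+3 = 1597+610+144+13+2+1 = 1597+610+144+8+5+3 = 1597+610+89+55+13+3 = … (32 more), for 36 in all.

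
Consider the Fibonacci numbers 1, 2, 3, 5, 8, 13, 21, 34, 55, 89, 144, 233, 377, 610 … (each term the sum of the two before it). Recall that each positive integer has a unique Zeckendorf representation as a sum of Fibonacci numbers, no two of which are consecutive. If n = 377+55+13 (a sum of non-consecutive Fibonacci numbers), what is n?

377+55+13 = 445.

445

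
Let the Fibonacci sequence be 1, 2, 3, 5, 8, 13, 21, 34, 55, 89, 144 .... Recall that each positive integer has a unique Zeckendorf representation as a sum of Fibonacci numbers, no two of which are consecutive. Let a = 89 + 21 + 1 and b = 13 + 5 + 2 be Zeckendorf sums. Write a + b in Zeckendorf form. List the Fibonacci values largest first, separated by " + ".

The two numbers are 111 and 20, so their sum is 131.
Greedily peel off the largest Fibonacci term at each step:
take 89 (≤ 131); 131 − 89 = 42
take 34 (≤ 42); 42 − 34 = 8
take 8 (≤ 8); 8 − 8 = 0

89 + 34 + 8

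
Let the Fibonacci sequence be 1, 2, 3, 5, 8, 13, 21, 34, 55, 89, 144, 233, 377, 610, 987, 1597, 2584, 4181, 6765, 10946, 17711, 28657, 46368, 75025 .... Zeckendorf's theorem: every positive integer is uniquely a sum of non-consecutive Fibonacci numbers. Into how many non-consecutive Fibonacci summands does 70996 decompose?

Greedy algorithm:
70996 − 46368 = 24628
24628 − 17711 = 6917
6917 − 6765 = 152
152 − 144 = 8
8 − 8 = 0
70996 = 46368 + 17711 + 6765 + 144 + 8, which has 5 terms.

5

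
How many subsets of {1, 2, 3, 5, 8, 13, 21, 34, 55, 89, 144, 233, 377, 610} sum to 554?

3

554 = 377+144+21+8+3+1 = 377+89+55+21+8+3+1 = 233+144+89+55+21+8+3+1 — 3 representations.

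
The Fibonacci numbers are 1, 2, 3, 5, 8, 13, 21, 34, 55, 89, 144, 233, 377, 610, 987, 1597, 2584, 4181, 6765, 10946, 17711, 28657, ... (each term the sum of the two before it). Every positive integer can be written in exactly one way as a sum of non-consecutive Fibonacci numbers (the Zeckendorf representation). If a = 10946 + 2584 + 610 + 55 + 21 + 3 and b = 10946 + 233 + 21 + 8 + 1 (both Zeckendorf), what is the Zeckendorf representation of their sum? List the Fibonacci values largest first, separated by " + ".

17711 + 6765 + 610 + 233 + 89 + 13 + 5 + 2

The two numbers are 14219 and 11209, so their sum is 25428.
17711 ≤ 25428 < 28657, so take 17711; remainder 7717
6765 ≤ 7717 < 10946, so take 6765; remainder 952
610 ≤ 952 < 987, so take 610; remainder 342
233 ≤ 342 < 377, so take 233; remainder 109
89 ≤ 109 < 144, so take 89; remainder 20
13 ≤ 20 < 21, so take 13; remainder 7
5 ≤ 7 < 8, so take 5; remainder 2
2 ≤ 2 < 3, so take 2; remainder 0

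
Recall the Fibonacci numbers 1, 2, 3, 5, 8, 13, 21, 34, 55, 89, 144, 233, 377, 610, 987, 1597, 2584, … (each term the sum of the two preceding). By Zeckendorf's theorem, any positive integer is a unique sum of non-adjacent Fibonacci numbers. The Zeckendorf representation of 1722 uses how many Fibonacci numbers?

4

take 1597 (≤ 1722); 1722 − 1597 = 125
take 89 (≤ 125); 125 − 89 = 36
take 34 (≤ 36); 36 − 34 = 2
take 2 (≤ 2); 2 − 2 = 0
1722 = 1597 + 89 + 34 + 2, which has 4 terms.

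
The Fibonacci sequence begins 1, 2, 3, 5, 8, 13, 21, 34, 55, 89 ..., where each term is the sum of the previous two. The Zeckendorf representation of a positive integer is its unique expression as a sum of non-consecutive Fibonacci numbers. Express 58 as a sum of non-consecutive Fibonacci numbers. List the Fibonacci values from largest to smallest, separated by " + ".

largest Fibonacci ≤ 58 is 55; 58 − 55 = 3
largest Fibonacci ≤ 3 is 3; 3 − 3 = 0
So 58 = 55 + 3, with no two terms consecutive in the sequence.

55 + 3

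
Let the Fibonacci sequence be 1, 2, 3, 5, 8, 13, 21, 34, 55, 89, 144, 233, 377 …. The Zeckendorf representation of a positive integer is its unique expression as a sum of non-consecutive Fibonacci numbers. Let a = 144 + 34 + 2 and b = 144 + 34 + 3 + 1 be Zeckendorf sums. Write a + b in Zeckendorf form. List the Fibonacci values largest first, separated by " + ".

The two numbers are 180 and 182, so their sum is 362.
Greedily peel off the largest Fibonacci term at each step:
take 233 (≤ 362); 362 − 233 = 129
take 89 (≤ 129); 129 − 89 = 40
take 34 (≤ 40); 40 − 34 = 6
take 5 (≤ 6); 6 − 5 = 1
take 1 (≤ 1); 1 − 1 = 0

233 + 89 + 34 + 5 + 1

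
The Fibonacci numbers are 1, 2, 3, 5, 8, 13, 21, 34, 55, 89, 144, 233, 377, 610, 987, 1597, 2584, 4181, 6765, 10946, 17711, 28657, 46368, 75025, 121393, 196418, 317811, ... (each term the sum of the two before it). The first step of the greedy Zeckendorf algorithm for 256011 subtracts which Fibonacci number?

196418

196418 ≤ 256011 < 317811, so the largest Fibonacci number not exceeding 256011 is 196418.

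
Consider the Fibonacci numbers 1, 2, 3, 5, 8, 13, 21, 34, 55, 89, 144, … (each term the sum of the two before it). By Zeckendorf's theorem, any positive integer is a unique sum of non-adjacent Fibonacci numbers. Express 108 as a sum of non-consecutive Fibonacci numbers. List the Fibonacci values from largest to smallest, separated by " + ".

largest Fibonacci ≤ 108 is 89; 108 − 89 = 19
largest Fibonacci ≤ 19 is 13; 19 − 13 = 6
largest Fibonacci ≤ 6 is 5; 6 − 5 = 1
largest Fibonacci ≤ 1 is 1; 1 − 1 = 0
So 108 = 89 + 13 + 5 + 1, with no two terms consecutive in the sequence.

89 + 13 + 5 + 1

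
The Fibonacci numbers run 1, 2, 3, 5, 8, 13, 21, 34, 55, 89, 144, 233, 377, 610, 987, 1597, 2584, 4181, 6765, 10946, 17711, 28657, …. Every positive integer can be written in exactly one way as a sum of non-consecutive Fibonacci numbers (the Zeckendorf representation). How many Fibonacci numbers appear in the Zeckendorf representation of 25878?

7

Greedily peel off the largest Fibonacci term at each step:
subtract 17711 from 25878: 8167 remains
subtract 6765 from 8167: 1402 remains
subtract 987 from 1402: 415 remains
subtract 377 from 415: 38 remains
subtract 34 from 38: 4 remains
subtract 3 from 4: 1 remains
subtract 1 from 1: 0 remains
25878 = 17711 + 6765 + 987 + 377 + 34 + 3 + 1, which has 7 terms.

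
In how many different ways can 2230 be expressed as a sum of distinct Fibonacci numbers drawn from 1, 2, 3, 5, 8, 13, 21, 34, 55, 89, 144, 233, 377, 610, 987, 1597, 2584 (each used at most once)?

21

2230 = 1597+610+21+2 = 1597+610+13+8+2 = 1597+377+233+21+2 = 1597+610+13+5+3+2 = … (17 more), for 21 in all.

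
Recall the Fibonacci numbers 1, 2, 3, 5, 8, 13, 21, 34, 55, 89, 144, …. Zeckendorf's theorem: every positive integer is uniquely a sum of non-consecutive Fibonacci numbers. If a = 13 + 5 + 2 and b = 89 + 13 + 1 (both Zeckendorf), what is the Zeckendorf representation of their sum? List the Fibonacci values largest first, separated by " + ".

The two numbers are 20 and 103, so their sum is 123.
Greedily peel off the largest Fibonacci term at each step:
take 89 (≤ 123); 123 − 89 = 34
take 34 (≤ 34); 34 − 34 = 0

89 + 34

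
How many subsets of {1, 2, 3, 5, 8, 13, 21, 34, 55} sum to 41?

41 = 34+5+2 = 21+13+5+2 — 2 representations.

2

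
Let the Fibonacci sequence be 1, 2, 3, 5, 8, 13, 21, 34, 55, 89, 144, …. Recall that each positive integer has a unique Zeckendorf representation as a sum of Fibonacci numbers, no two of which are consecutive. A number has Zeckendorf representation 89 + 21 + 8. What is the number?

89 + 21 + 8 = 118.

118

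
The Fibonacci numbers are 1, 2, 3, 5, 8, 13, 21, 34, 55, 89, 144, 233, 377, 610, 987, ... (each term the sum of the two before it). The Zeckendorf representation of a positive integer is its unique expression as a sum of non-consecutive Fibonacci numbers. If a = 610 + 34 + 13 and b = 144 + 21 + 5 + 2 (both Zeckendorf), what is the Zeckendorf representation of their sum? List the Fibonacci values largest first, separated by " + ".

The two numbers are 657 and 172, so their sum is 829.
subtract 610 from 829: 219 remains
subtract 144 from 219: 75 remains
subtract 55 from 75: 20 remains
subtract 13 from 20: 7 remains
subtract 5 from 7: 2 remains
subtract 2 from 2: 0 remains

610 + 144 + 55 + 13 + 5 + 2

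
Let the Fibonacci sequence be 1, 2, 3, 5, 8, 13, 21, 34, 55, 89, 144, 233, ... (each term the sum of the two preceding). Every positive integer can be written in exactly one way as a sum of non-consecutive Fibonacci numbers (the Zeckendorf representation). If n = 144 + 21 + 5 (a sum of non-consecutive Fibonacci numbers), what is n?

170

144 + 21 + 5 = 170.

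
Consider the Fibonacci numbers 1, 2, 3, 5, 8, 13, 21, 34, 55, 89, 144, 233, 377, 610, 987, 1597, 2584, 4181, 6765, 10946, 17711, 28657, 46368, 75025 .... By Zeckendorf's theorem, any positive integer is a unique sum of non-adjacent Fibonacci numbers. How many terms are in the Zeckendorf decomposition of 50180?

5

Greedily peel off the largest Fibonacci term at each step:
50180: greatest Fibonacci not exceeding it is 46368, leaving 3812
3812: greatest Fibonacci not exceeding it is 2584, leaving 1228
1228: greatest Fibonacci not exceeding it is 987, leaving 241
241: greatest Fibonacci not exceeding it is 233, leaving 8
8: greatest Fibonacci not exceeding it is 8, leaving 0
50180 = 46368 + 2584 + 987 + 233 + 8, which has 5 terms.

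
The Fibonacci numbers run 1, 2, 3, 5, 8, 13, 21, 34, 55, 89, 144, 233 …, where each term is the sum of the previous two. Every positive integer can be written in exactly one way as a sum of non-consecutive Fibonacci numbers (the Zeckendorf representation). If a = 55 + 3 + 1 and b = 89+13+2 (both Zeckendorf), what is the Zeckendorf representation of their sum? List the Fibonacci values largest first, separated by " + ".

144 + 13 + 5 + 1

The two numbers are 59 and 104, so their sum is 163.
subtract 144 from 163: 19 remains
subtract 13 from 19: 6 remains
subtract 5 from 6: 1 remains
subtract 1 from 1: 0 remains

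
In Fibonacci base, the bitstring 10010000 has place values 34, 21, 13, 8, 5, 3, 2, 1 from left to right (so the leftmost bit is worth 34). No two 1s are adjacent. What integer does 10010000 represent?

42

Summing the place values of the 1 bits: 34 + 8 = 42.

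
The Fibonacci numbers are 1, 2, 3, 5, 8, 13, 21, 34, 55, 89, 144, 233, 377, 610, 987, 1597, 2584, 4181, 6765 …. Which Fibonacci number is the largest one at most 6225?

4181 ≤ 6225 < 6765, so the largest Fibonacci number not exceeding 6225 is 4181.

4181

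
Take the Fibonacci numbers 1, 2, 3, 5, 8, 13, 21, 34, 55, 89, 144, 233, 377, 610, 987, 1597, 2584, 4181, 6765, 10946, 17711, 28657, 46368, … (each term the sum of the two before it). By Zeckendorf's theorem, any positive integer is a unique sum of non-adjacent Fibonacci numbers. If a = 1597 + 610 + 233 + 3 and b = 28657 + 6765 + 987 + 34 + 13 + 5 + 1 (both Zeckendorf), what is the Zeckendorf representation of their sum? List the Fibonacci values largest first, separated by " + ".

The two numbers are 2443 and 36462, so their sum is 38905.
subtract 28657 from 38905: 10248 remains
subtract 6765 from 10248: 3483 remains
subtract 2584 from 3483: 899 remains
subtract 610 from 899: 289 remains
subtract 233 from 289: 56 remains
subtract 55 from 56: 1 remains
subtract 1 from 1: 0 remains

28657 + 6765 + 2584 + 610 + 233 + 55 + 1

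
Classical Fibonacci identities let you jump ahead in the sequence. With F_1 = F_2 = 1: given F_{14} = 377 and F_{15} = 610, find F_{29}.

By F_{2k+1} = F_k² + F_{k+1}²: F_{29} = 377² + 610² = 142129 + 372100 = 514229.

514229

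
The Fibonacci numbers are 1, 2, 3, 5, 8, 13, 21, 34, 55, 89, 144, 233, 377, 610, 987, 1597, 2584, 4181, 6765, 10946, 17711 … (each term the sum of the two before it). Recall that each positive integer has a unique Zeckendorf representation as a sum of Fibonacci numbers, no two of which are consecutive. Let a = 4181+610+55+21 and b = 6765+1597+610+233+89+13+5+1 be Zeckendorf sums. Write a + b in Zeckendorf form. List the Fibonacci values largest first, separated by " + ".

10946 + 2584 + 610 + 34 + 5 + 1

The two numbers are 4867 and 9313, so their sum is 14180.
take 10946 (≤ 14180); 14180 − 10946 = 3234
take 2584 (≤ 3234); 3234 − 2584 = 650
take 610 (≤ 650); 650 − 610 = 40
take 34 (≤ 40); 40 − 34 = 6
take 5 (≤ 6); 6 − 5 = 1
take 1 (≤ 1); 1 − 1 = 0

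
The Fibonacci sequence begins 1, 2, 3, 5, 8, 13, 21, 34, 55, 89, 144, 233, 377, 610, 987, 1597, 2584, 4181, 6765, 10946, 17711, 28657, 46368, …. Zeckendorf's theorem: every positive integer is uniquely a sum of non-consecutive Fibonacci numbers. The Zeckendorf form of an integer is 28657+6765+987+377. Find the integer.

28657+6765+987+377 = 36786.

36786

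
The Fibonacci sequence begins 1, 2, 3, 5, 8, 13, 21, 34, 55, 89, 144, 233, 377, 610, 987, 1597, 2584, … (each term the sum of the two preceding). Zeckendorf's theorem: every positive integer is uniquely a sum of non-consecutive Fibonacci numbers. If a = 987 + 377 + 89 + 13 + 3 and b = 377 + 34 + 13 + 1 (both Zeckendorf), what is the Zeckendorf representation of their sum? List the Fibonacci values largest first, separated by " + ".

The two numbers are 1469 and 425, so their sum is 1894.
1894: greatest Fibonacci not exceeding it is 1597, leaving 297
297: greatest Fibonacci not exceeding it is 233, leaving 64
64: greatest Fibonacci not exceeding it is 55, leaving 9
9: greatest Fibonacci not exceeding it is 8, leaving 1
1: greatest Fibonacci not exceeding it is 1, leaving 0

1597 + 233 + 55 + 8 + 1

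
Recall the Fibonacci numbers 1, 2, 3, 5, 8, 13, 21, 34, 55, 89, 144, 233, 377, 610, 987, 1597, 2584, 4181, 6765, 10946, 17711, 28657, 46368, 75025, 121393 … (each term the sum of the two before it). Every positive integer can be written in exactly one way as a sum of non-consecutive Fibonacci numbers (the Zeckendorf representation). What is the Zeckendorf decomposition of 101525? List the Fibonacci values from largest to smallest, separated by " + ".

101525: greatest Fibonacci not exceeding it is 75025, leaving 26500
26500: greatest Fibonacci not exceeding it is 17711, leaving 8789
8789: greatest Fibonacci not exceeding it is 6765, leaving 2024
2024: greatest Fibonacci not exceeding it is 1597, leaving 427
427: greatest Fibonacci not exceeding it is 377, leaving 50
50: greatest Fibonacci not exceeding it is 34, leaving 16
16: greatest Fibonacci not exceeding it is 13, leaving 3
3: greatest Fibonacci not exceeding it is 3, leaving 0
So 101525 = 75025 + 17711 + 6765 + 1597 + 377 + 34 + 13 + 3, with no two terms consecutive in the sequence.

75025 + 17711 + 6765 + 1597 + 377 + 34 + 13 + 3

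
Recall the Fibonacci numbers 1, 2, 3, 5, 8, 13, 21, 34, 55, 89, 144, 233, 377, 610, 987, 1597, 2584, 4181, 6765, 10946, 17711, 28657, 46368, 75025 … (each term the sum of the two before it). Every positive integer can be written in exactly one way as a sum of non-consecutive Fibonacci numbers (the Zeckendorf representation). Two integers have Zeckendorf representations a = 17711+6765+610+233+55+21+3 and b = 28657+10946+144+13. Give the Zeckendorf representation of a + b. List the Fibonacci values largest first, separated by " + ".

46368 + 17711 + 987 + 89 + 3

The two numbers are 25398 and 39760, so their sum is 65158.
largest Fibonacci ≤ 65158 is 46368; 65158 − 46368 = 18790
largest Fibonacci ≤ 18790 is 17711; 18790 − 17711 = 1079
largest Fibonacci ≤ 1079 is 987; 1079 − 987 = 92
largest Fibonacci ≤ 92 is 89; 92 − 89 = 3
largest Fibonacci ≤ 3 is 3; 3 − 3 = 0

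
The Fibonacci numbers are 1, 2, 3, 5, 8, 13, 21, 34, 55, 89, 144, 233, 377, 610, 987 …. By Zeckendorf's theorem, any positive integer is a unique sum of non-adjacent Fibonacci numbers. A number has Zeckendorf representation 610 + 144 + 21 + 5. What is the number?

610 + 144 + 21 + 5 = 780.

780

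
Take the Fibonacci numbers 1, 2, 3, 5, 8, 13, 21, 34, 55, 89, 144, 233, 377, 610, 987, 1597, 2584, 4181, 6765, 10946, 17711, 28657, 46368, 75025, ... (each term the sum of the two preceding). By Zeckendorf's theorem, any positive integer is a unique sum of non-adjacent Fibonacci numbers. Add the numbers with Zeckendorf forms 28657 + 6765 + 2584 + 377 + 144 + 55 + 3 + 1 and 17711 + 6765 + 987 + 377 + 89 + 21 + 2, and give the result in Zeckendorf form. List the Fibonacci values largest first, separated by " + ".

The two numbers are 38586 and 25952, so their sum is 64538.
64538: greatest Fibonacci not exceeding it is 46368, leaving 18170
18170: greatest Fibonacci not exceeding it is 17711, leaving 459
459: greatest Fibonacci not exceeding it is 377, leaving 82
82: greatest Fibonacci not exceeding it is 55, leaving 27
27: greatest Fibonacci not exceeding it is 21, leaving 6
6: greatest Fibonacci not exceeding it is 5, leaving 1
1: greatest Fibonacci not exceeding it is 1, leaving 0

46368 + 17711 + 377 + 55 + 21 + 5 + 1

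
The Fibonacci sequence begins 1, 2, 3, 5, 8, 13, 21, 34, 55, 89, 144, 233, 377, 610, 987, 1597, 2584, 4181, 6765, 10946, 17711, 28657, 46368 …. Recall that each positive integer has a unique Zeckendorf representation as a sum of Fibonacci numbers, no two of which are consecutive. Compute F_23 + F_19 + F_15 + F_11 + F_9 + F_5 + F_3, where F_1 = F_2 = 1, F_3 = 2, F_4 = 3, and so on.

33578

F_23 + F_19 + F_15 + F_11 + F_9 + F_5 + F_3 = 28657 + 4181 + 610 + 89 + 34 + 5 + 2 = 33578.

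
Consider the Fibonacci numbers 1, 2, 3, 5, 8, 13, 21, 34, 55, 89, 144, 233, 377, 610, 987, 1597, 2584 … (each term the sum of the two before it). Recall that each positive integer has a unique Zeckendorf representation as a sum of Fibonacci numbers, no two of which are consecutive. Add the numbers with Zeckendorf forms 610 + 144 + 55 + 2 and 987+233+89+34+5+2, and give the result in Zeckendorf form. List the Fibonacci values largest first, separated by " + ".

1597 + 377 + 144 + 34 + 8 + 1

The two numbers are 811 and 1350, so their sum is 2161.
Repeatedly subtract the largest Fibonacci number that fits:
largest Fibonacci ≤ 2161 is 1597; 2161 − 1597 = 564
largest Fibonacci ≤ 564 is 377; 564 − 377 = 187
largest Fibonacci ≤ 187 is 144; 187 − 144 = 43
largest Fibonacci ≤ 43 is 34; 43 − 34 = 9
largest Fibonacci ≤ 9 is 8; 9 − 8 = 1
largest Fibonacci ≤ 1 is 1; 1 − 1 = 0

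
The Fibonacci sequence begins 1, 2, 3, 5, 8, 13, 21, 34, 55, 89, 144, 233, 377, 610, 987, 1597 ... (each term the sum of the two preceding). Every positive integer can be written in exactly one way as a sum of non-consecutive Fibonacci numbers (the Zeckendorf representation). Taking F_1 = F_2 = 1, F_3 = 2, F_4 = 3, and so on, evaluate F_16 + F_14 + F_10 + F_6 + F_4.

1430

F_16 + F_14 + F_10 + F_6 + F_4 = 987 + 377 + 55 + 8 + 3 = 1430.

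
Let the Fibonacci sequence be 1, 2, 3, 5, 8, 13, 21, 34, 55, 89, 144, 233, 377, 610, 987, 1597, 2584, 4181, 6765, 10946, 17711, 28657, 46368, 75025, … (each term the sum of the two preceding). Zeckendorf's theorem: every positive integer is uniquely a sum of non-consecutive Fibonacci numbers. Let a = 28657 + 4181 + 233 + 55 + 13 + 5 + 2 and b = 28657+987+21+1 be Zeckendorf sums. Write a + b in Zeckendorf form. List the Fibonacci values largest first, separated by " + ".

46368 + 10946 + 4181 + 987 + 233 + 89 + 8

The two numbers are 33146 and 29666, so their sum is 62812.
take 46368 (≤ 62812); 62812 − 46368 = 16444
take 10946 (≤ 16444); 16444 − 10946 = 5498
take 4181 (≤ 5498); 5498 − 4181 = 1317
take 987 (≤ 1317); 1317 − 987 = 330
take 233 (≤ 330); 330 − 233 = 97
take 89 (≤ 97); 97 − 89 = 8
take 8 (≤ 8); 8 − 8 = 0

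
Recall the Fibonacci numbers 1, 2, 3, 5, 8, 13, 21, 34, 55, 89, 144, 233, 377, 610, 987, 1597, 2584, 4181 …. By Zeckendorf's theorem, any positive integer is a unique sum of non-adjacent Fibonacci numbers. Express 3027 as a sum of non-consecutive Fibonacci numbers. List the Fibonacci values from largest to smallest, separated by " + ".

largest Fibonacci ≤ 3027 is 2584; 3027 − 2584 = 443
largest Fibonacci ≤ 443 is 377; 443 − 377 = 66
largest Fibonacci ≤ 66 is 55; 66 − 55 = 11
largest Fibonacci ≤ 11 is 8; 11 − 8 = 3
largest Fibonacci ≤ 3 is 3; 3 − 3 = 0
So 3027 = 2584 + 377 + 55 + 8 + 3, with no two terms consecutive in the sequence.

2584 + 377 + 55 + 8 + 3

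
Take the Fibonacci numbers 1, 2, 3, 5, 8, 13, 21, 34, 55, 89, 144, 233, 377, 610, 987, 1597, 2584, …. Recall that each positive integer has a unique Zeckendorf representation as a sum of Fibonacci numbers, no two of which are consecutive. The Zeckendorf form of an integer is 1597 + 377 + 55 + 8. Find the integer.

2037

1597 + 377 + 55 + 8 = 2037.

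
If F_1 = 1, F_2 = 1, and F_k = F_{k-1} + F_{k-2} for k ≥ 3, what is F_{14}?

Iterating the recurrence up to F_{9} = 34 and F_{8} = 21:
F_{10} = F_{9} + F_{8} = 34 + 21 = 55
F_{11} = F_{10} + F_{9} = 55 + 34 = 89
F_{12} = F_{11} + F_{10} = 89 + 55 = 144
F_{13} = F_{12} + F_{11} = 144 + 89 = 233
F_{14} = F_{13} + F_{12} = 233 + 144 = 377

377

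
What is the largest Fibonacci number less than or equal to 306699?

196418

196418 ≤ 306699 < 317811, so the largest Fibonacci number not exceeding 306699 is 196418.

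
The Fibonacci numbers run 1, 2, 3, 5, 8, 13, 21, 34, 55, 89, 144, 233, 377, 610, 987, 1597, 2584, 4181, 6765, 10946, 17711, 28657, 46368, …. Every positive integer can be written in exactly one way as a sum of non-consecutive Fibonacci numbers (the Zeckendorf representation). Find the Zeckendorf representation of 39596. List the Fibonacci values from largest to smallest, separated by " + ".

28657 + 6765 + 2584 + 987 + 377 + 144 + 55 + 21 + 5 + 1

Repeatedly subtract the largest Fibonacci number that fits:
39596: greatest Fibonacci not exceeding it is 28657, leaving 10939
10939: greatest Fibonacci not exceeding it is 6765, leaving 4174
4174: greatest Fibonacci not exceeding it is 2584, leaving 1590
1590: greatest Fibonacci not exceeding it is 987, leaving 603
603: greatest Fibonacci not exceeding it is 377, leaving 226
226: greatest Fibonacci not exceeding it is 144, leaving 82
82: greatest Fibonacci not exceeding it is 55, leaving 27
27: greatest Fibonacci not exceeding it is 21, leaving 6
6: greatest Fibonacci not exceeding it is 5, leaving 1
1: greatest Fibonacci not exceeding it is 1, leaving 0
So 39596 = 28657 + 6765 + 2584 + 987 + 377 + 144 + 55 + 21 + 5 + 1, with no two terms consecutive in the sequence.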